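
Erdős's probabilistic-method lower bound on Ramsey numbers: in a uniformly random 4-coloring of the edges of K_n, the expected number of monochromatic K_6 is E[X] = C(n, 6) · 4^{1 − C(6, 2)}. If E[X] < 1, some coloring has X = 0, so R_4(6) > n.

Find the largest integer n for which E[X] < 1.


We need C(n, 6) · 4^{1 − 15} < 1, i.e. C(n, 6) < 4^{15 − 1} = 268435456.
Check values of n near the boundary:
  n = 75: C(75, 6) = 201359550; 201359550 < 268435456? YES
  n = 76: C(76, 6) = 218618940; 218618940 < 268435456? YES
  n = 77: C(77, 6) = 237093780; 237093780 < 268435456? YES
  n = 78: C(78, 6) = 256851595; 256851595 < 268435456? YES
  n = 79: C(79, 6) = 277962685; 277962685 < 268435456? NO
  n = 80: C(80, 6) = 300500200; 300500200 < 268435456? NO
The largest n with C(n, 6) < 268435456 is n = 78 (where E[X] = 256851595/268435456 ≈ 0.95685). Hence R_4(6) > 78, i.e. R_4(6) ≥ 79.

Largest n = 78; hence R_4(6) > 78.


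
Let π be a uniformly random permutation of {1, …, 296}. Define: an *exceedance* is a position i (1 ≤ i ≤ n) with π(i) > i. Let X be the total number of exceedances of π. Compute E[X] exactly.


Write X = Σ_{i=1}^{296} X_i, where X_i = 1_{π(i) > i}.
For each fixed i, π(i) is uniform over {1, …, 296} (marginal of a uniform permutation), so P[π(i) > i] = (n − i)/n. Summing: Σ_{i=1}^{296} (n − i)/n = (0 + 1 + … + 295)/296 = 296(296 − 1)/(2·296) = (296 − 1)/2.
Hence E[X] = Σ_{i=1}^{296} (296 − i)/296 = 295/2 ≈ 147.500000.

E[X] = 295/2 = 147.500000.


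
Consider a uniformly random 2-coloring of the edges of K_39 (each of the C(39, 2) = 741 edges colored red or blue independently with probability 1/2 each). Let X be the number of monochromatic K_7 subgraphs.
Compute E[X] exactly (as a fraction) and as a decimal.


Let X = Σ_S X_S over the C(39, 7) = 15380937 subsets S of size 7, where X_S = 1 if the K_7 on S is monochromatic.
For a fixed S, the K_7 on S has C(7, 2) = 21 edges. P[all 21 edges red] = (1/2)^21, and likewise for blue, so P[monochromatic] = 2·(1/2)^21 = 2^{1 − 21} = 1/1048576.
By linearity of expectation: E[X] = C(39, 7) · 2^{1 − 21} = 15380937 · 1/1048576 = 15380937/1048576.
Numerically: E[X] ≈ 14.66840.

E[X] = C(39,7)·2^(1−C(7,2)) = 15380937/1048576 ≈ 14.66840.


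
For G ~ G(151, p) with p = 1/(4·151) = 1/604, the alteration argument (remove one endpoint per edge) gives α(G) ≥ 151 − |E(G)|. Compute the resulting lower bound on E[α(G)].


E[|E(G)|] = C(151, 2)·p = 11325 · (1/604) = 75/4.
E[α(G)] ≥ n − E[|E(G)|] = 151 − 75/4 = 529/4.
Numerically: ≈ 132.2500.
(This is only a lower bound; the true E[α(G)] may be larger.)

E[α(G)] ≥ 529/4 ≈ 132.2500.


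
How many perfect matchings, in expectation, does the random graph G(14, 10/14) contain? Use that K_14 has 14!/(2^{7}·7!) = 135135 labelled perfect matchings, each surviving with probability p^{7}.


K_14 has 14!/(2^{7}·7!) = 135135 labelled perfect matchings.
For each such perfect matching H, let X_H = 1 if all 7 edges of H are present in G. Then P[X_H = 1] = p^{7} = (5/7)^{7} = 78125/823543.
By linearity: E[X] = Σ_H E[X_H] = 135135 · p^{7} = 135135 · 78125/823543 = 1508203125/117649.
Numerically: E[X] ≈ 1.28e+04.

E[X] = 135135 · (5/7)^{7} = 1508203125/117649 ≈ 1.28e+04.


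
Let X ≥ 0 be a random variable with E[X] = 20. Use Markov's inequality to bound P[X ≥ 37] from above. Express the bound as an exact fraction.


μ = E[X] = 20, a = 37.
Markov: P[X ≥ 37] ≤ μ/a = (20)/37 = 20/37.
Numerically: ≈ 0.54054.
(Since a = 37 > μ = 20.00000, the bound 20/37 is < 1 and informative.)

P[X ≥ 37] ≤ 20/37 ≈ 0.54054.


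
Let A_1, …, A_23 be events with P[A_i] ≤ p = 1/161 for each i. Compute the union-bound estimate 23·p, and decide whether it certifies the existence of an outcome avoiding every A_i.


Union bound: P[∪_{i=1}^{23} A_i] ≤ Σ_i P[A_i] ≤ 23·p = 23·(1/161) = 1/7.
Numerically: 1/7 ≈ 0.14286.
Is 1/7 < 1? YES.
Since P[∪ A_i] ≤ 1/7 < 1, the complement has P[∩ A_i^c] ≥ 1 − 1/7 = 6/7 > 0, so some outcome avoids every A_i.

23·p = 1/7 ≈ 0.14286; existence CERTIFIED by the union bound.


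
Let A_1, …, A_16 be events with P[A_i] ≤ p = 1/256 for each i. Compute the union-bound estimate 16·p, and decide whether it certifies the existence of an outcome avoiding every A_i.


Union bound: P[∪_{i=1}^{16} A_i] ≤ Σ_i P[A_i] ≤ 16·p = 16·(1/256) = 1/16.
Numerically: 1/16 ≈ 0.062.
Is 1/16 < 1? YES.
Since P[∪ A_i] ≤ 1/16 < 1, the complement has P[∩ A_i^c] ≥ 1 − 1/16 = 15/16 > 0, so some outcome avoids every A_i.

16·p = 1/16 ≈ 0.062; existence CERTIFIED by the union bound.


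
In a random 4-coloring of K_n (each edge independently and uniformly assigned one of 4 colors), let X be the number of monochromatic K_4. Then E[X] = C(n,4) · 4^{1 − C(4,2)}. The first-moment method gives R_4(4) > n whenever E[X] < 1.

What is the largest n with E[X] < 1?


We need C(n, 4) · 4^{1 − 6} < 1, i.e. C(n, 4) < 4^{6 − 1} = 1024.
Check values of n near the boundary:
  n = 11: C(11, 4) = 330; 330 < 1024? YES
  n = 12: C(12, 4) = 495; 495 < 1024? YES
  n = 13: C(13, 4) = 715; 715 < 1024? YES
  n = 14: C(14, 4) = 1001; 1001 < 1024? YES
  n = 15: C(15, 4) = 1365; 1365 < 1024? NO
The largest n with C(n, 4) < 1024 is n = 14 (where E[X] = 1001/1024 ≈ 0.9775). Hence R_4(4) > 14, i.e. R_4(4) ≥ 15.

Largest n = 14; hence R_4(4) > 14.


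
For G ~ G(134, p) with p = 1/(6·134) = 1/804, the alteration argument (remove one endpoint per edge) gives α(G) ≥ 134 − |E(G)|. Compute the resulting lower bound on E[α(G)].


E[|E(G)|] = C(134, 2)·p = 8911 · (1/804) = 133/12.
E[α(G)] ≥ n − E[|E(G)|] = 134 − 133/12 = 1475/12.
Numerically: ≈ 122.917.
(This is only a lower bound; the true E[α(G)] may be larger.)

E[α(G)] ≥ 1475/12 ≈ 122.917.


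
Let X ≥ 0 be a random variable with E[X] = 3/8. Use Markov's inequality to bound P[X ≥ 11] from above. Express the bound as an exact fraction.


μ = E[X] = 3/8, a = 11.
Markov: P[X ≥ 11] ≤ μ/a = (3/8)/11 = 3/88.
Numerically: ≈ 0.034091.
(Since a = 11 > μ = 0.375000, the bound 3/88 is < 1 and informative.)

P[X ≥ 11] ≤ 3/88 ≈ 0.034091.


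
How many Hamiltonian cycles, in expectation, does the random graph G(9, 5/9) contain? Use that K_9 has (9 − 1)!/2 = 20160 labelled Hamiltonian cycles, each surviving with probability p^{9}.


K_9 has (9 − 1)!/2 = 20160 labelled Hamiltonian cycles.
For each such Hamiltonian cycle H, let X_H = 1 if all 9 edges of H are present in G. Then P[X_H = 1] = p^{9} = (5/9)^{9} = 1953125/387420489.
By linearity: E[X] = Σ_H E[X_H] = 20160 · p^{9} = 20160 · 1953125/387420489 = 4375000000/43046721.
Numerically: E[X] ≈ 101.63.

E[X] = 20160 · (5/9)^{9} = 4375000000/43046721 ≈ 101.63.


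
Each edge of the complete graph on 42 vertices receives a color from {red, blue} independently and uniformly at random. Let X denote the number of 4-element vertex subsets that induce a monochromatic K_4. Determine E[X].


Let X = Σ_S X_S over the C(42, 4) = 111930 subsets S of size 4, where X_S = 1 if the K_4 on S is monochromatic.
For a fixed S, the K_4 on S has C(4, 2) = 6 edges. P[all 6 edges red] = (1/2)^6, and likewise for blue, so P[monochromatic] = 2·(1/2)^6 = 2^{1 − 6} = 1/32.
By linearity of expectation: E[X] = C(42, 4) · 2^{1 − 6} = 111930 · 1/32 = 55965/16.
Numerically: E[X] ≈ 3497.812.

E[X] = C(42,4)·2^(1−C(4,2)) = 55965/16 ≈ 3497.812.


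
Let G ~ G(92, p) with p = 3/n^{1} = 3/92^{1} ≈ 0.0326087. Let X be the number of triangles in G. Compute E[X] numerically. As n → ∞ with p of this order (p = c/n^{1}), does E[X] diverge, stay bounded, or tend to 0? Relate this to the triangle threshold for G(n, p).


Number of potential triangles: C(92, 3) = 125580.
Each occurs with probability p³ ≈ (0.0326087)³ ≈ 3.46737076e-05.
By linearity: E[X] = C(92, 3)·p³ ≈ 125580 · 3.46737076e-05 ≈ 4.354324.
Here α = 1, so p = 3/n is exactly at the triangle threshold p ~ 1/n. Asymptotically E[X] → c³/6 = 3³/6 = 9/2 ≈ 4.500000, a bounded constant. In this regime the triangle count is asymptotically Poisson(c³/6).

E[X] ≈ 4.354324; in regime p = Θ(1/n^{1}) E[X] stays bounded (at the triangle threshold p ~ 1/n).


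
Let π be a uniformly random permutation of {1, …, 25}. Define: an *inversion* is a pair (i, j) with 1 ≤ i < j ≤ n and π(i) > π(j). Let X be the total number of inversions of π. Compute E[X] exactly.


Write X = Σ X_I over the C(25, 2) = 300 pairs i < j, with X_I the indicator of one inversion.
There are 300 indicators.
For each fixed pair i < j, the values π(i) and π(j) are two distinct elements of {1, …, 25} in uniformly random order; by symmetry P[π(i) > π(j)] = 1/2.
By linearity: E[X] = 300 · (1/2) = C(25, 2) · (1/2) = 300/2 = 150 ≈ 150.0000.

E[X] = 150 = 150.0000.


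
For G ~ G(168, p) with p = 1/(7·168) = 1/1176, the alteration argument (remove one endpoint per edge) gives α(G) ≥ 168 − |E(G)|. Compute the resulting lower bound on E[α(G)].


E[|E(G)|] = C(168, 2)·p = 14028 · (1/1176) = 167/14.
E[α(G)] ≥ n − E[|E(G)|] = 168 − 167/14 = 2185/14.
Numerically: ≈ 156.071429.
(This is only a lower bound; the true E[α(G)] may be larger.)

E[α(G)] ≥ 2185/14 ≈ 156.071429.


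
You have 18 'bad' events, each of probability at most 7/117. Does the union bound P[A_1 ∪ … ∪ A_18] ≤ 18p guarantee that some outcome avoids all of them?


Union bound: P[∪_{i=1}^{18} A_i] ≤ Σ_i P[A_i] ≤ 18·p = 18·(7/117) = 14/13.
Numerically: 14/13 ≈ 1.0769231.
Is 14/13 < 1? NO.
Since the bound 14/13 is ≥ 1, the union bound is uninformative here; it does NOT by itself certify existence.

18·p = 14/13 ≈ 1.0769231; existence NOT certified by the union bound.


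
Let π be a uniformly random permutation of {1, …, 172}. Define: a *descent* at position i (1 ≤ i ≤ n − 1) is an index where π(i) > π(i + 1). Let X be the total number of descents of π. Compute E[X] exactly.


Write X = Σ X_I over i = 1, …, 171, with X_I the indicator of one descent.
There are 171 indicators.
For each fixed i, the pair (π(i), π(i+1)) is a uniformly random ordered pair of distinct values from {1, …, 172}; by symmetry P[π(i) > π(i+1)] = 1/2.
By linearity: E[X] = 171 · (1/2) = (172 − 1) · (1/2) = 171/2 ≈ 85.50000.

E[X] = 171/2 = 85.50000.


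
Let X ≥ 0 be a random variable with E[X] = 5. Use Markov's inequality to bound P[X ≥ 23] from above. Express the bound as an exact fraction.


μ = E[X] = 5, a = 23.
Markov: P[X ≥ 23] ≤ μ/a = (5)/23 = 5/23.
Numerically: ≈ 0.21739.
(Since a = 23 > μ = 5.00000, the bound 5/23 is < 1 and informative.)

P[X ≥ 23] ≤ 5/23 ≈ 0.21739.


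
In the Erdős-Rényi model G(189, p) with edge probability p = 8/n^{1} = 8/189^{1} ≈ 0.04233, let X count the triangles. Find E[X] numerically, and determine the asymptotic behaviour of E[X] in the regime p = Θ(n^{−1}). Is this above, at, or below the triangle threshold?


Number of potential triangles: C(189, 3) = 1107414.
Each occurs with probability p³ ≈ (0.04233)³ ≈ 7.583759e-05.
By linearity: E[X] = C(189, 3)·p³ ≈ 1107414 · 7.583759e-05 ≈ 83.9836.
Here α = 1, so p = 8/n is exactly at the triangle threshold p ~ 1/n. Asymptotically E[X] → c³/6 = 8³/6 = 256/3 ≈ 85.3333, a bounded constant. In this regime the triangle count is asymptotically Poisson(c³/6).

E[X] ≈ 83.9836; in regime p = Θ(1/n^{1}) E[X] stays bounded (at the triangle threshold p ~ 1/n).


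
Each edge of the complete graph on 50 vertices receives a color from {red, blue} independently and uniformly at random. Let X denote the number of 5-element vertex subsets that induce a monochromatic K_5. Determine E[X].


Let X = Σ_S X_S over the C(50, 5) = 2118760 subsets S of size 5, where X_S = 1 if the K_5 on S is monochromatic.
For a fixed S, the K_5 on S has C(5, 2) = 10 edges. P[all 10 edges red] = (1/2)^10, and likewise for blue, so P[monochromatic] = 2·(1/2)^10 = 2^{1 − 10} = 1/512.
Summing: E[X] = C(50, 5) · 2^{1 − 10} = 2118760 · 1/512 = 264845/64.
Numerically: E[X] ≈ 4138.20312.

E[X] = C(50,5)·2^(1−C(5,2)) = 264845/64 ≈ 4138.20312.


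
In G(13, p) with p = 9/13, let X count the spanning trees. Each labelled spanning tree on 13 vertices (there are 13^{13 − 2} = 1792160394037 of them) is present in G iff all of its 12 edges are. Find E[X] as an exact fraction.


K_13 has 13^{13 − 2} = 1792160394037 labelled spanning trees.
For each such spanning tree H, let X_H = 1 if all 12 edges of H are present in G. Then P[X_H = 1] = p^{12} = (9/13)^{12} = 282429536481/23298085122481.
By linearity: E[X] = Σ_H E[X_H] = 1792160394037 · p^{12} = 1792160394037 · 282429536481/23298085122481 = 282429536481/13.
Numerically: E[X] ≈ 2.17e+10.

E[X] = 1792160394037 · (9/13)^{12} = 282429536481/13 ≈ 2.17e+10.


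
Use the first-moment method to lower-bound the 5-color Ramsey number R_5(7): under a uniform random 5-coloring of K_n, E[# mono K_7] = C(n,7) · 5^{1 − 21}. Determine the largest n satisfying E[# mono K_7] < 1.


We need C(n, 7) · 5^{1 − 21} < 1, i.e. C(n, 7) < 5^{21 − 1} = 95367431640625.
Check values of n near the boundary:
  n = 336: C(336, 7) = 90079147136880; 90079147136880 < 95367431640625? YES
  n = 337: C(337, 7) = 91989916924632; 91989916924632 < 95367431640625? YES
  n = 338: C(338, 7) = 93935323022736; 93935323022736 < 95367431640625? YES
  n = 339: C(339, 7) = 95915887062372; 95915887062372 < 95367431640625? NO
The largest n with C(n, 7) < 95367431640625 is n = 338 (where E[X] = 93935323022736/95367431640625 ≈ 0.985). Hence R_5(7) > 338, i.e. R_5(7) ≥ 339.

Largest n = 338; hence R_5(7) > 338.


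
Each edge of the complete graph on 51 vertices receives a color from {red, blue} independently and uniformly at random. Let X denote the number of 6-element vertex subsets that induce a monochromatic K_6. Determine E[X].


Let X = Σ_S X_S over the C(51, 6) = 18009460 subsets S of size 6, where X_S = 1 if the K_6 on S is monochromatic.
For a fixed S, the K_6 on S has C(6, 2) = 15 edges. P[all 15 edges red] = (1/2)^15, and likewise for blue, so P[monochromatic] = 2·(1/2)^15 = 2^{1 − 15} = 1/16384.
By linearity: E[X] = C(51, 6) · 2^{1 − 15} = 18009460 · 1/16384 = 4502365/4096.
Numerically: E[X] ≈ 1099.21021.

E[X] = C(51,6)·2^(1−C(6,2)) = 4502365/4096 ≈ 1099.21021.


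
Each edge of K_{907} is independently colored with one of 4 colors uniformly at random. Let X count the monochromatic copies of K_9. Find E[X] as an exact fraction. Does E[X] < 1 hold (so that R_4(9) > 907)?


E[X] = C(907, 9) · 4^{1 − 36} = 1100045734961417331175 · 4^{−35} = 1100045734961417331175/1180591620717411303424.
As a reduced fraction: E[X] = 1100045734961417331175/1180591620717411303424 ≈ 0.932.
Is E[X] < 1? YES.
Since E[X] < 1, there exists a 4-coloring of K_{907} with no monochromatic K_9; hence R_4(9) > 907.

E[X] = 1100045734961417331175/1180591620717411303424 ≈ 0.932; E[X] < 1, so R_4(9) > 907.


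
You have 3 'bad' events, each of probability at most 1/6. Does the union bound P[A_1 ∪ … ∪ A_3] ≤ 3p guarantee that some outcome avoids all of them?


Union bound: P[∪_{i=1}^{3} A_i] ≤ Σ_i P[A_i] ≤ 3·p = 3·(1/6) = 1/2.
Numerically: 1/2 ≈ 0.50000.
Is 1/2 < 1? YES.
Since P[∪ A_i] ≤ 1/2 < 1, the complement has P[∩ A_i^c] ≥ 1 − 1/2 = 1/2 > 0, so some outcome avoids every A_i.

3·p = 1/2 ≈ 0.50000; existence CERTIFIED by the union bound.


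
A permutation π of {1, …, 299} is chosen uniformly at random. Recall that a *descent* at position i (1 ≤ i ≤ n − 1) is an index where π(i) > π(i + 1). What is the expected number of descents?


Write X = Σ X_I over i = 1, …, 298, with X_I the indicator of one descent.
There are 298 indicators.
For each fixed i, the pair (π(i), π(i+1)) is a uniformly random ordered pair of distinct values from {1, …, 299}; by symmetry P[π(i) > π(i+1)] = 1/2.
By linearity: E[X] = 298 · (1/2) = (299 − 1) · (1/2) = 149 ≈ 149.000.

E[X] = 149 = 149.000.


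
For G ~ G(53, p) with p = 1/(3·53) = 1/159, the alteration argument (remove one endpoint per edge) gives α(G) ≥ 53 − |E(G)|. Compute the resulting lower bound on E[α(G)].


E[|E(G)|] = C(53, 2)·p = 1378 · (1/159) = 26/3.
E[α(G)] ≥ n − E[|E(G)|] = 53 − 26/3 = 133/3.
Numerically: ≈ 44.333333.
(This is only a lower bound; the true E[α(G)] may be larger.)

E[α(G)] ≥ 133/3 ≈ 44.333333.


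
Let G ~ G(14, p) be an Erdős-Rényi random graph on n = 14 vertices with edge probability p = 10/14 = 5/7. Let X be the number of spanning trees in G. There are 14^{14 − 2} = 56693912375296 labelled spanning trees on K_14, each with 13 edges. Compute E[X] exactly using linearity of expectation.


K_14 has 14^{14 − 2} = 56693912375296 labelled spanning trees.
For each such spanning tree H, let X_H = 1 if all 13 edges of H are present in G. Then P[X_H = 1] = p^{13} = (5/7)^{13} = 1220703125/96889010407.
By linearity: E[X] = Σ_H E[X_H] = 56693912375296 · p^{13} = 56693912375296 · 1220703125/96889010407 = 5000000000000/7.
Numerically: E[X] ≈ 7.14e+11.

E[X] = 56693912375296 · (5/7)^{13} = 5000000000000/7 ≈ 7.14e+11.


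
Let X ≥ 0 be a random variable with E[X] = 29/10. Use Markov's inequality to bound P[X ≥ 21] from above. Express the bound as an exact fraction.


μ = E[X] = 29/10, a = 21.
Markov: P[X ≥ 21] ≤ μ/a = (29/10)/21 = 29/210.
Numerically: ≈ 0.138.
(Since a = 21 > μ = 2.900, the bound 29/210 is < 1 and informative.)

P[X ≥ 21] ≤ 29/210 ≈ 0.138.


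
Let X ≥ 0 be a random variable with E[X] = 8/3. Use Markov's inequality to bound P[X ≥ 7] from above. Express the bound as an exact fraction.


μ = E[X] = 8/3, a = 7.
Markov: P[X ≥ 7] ≤ μ/a = (8/3)/7 = 8/21.
Numerically: ≈ 0.3810.
(Since a = 7 > μ = 2.6667, the bound 8/21 is < 1 and informative.)

P[X ≥ 7] ≤ 8/21 ≈ 0.3810.


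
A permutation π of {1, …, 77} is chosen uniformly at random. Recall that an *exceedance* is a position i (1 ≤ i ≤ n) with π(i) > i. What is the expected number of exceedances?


Write X = Σ_{i=1}^{77} X_i, where X_i = 1_{π(i) > i}.
For each fixed i, π(i) is uniform over {1, …, 77} (marginal of a uniform permutation), so P[π(i) > i] = (n − i)/n. Summing: Σ_{i=1}^{77} (n − i)/n = (0 + 1 + … + 76)/77 = 77(77 − 1)/(2·77) = (77 − 1)/2.
Hence E[X] = Σ_{i=1}^{77} (77 − i)/77 = 38 ≈ 38.000.

E[X] = 38 = 38.000.


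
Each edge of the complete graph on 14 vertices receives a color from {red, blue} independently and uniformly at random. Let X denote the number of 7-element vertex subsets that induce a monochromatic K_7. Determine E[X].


Let X = Σ_S X_S over the C(14, 7) = 3432 subsets S of size 7, where X_S = 1 if the K_7 on S is monochromatic.
For a fixed S, the K_7 on S has C(7, 2) = 21 edges. P[all 21 edges red] = (1/2)^21, and likewise for blue, so P[monochromatic] = 2·(1/2)^21 = 2^{1 − 21} = 1/1048576.
Summing: E[X] = C(14, 7) · 2^{1 − 21} = 3432 · 1/1048576 = 429/131072.
Numerically: E[X] ≈ 0.003.

E[X] = C(14,7)·2^(1−C(7,2)) = 429/131072 ≈ 0.003.


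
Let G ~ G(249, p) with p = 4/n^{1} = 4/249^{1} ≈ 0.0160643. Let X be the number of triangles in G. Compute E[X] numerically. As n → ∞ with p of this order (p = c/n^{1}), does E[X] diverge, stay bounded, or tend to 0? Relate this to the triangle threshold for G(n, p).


Number of potential triangles: C(249, 3) = 2542124.
Each occurs with probability p³ ≈ (0.0160643)³ ≈ 4.14554785e-06.
By linearity: E[X] = C(249, 3)·p³ ≈ 2542124 · 4.14554785e-06 ≈ 10.538497.
Here α = 1, so p = 4/n is exactly at the triangle threshold p ~ 1/n. Asymptotically E[X] → c³/6 = 4³/6 = 32/3 ≈ 10.666667, a bounded constant. In this regime the triangle count is asymptotically Poisson(c³/6).

E[X] ≈ 10.538497; in regime p = Θ(1/n^{1}) E[X] stays bounded (at the triangle threshold p ~ 1/n).


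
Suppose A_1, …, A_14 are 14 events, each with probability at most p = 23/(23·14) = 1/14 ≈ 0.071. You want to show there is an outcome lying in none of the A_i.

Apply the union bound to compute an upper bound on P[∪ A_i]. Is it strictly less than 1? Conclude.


Union bound: P[∪_{i=1}^{14} A_i] ≤ Σ_i P[A_i] ≤ 14·p = 14·(1/14) = 1.
Numerically: 1 ≈ 1.000.
Is 1 < 1? NO.
Since the bound 1 is ≥ 1, the union bound is uninformative here; it does NOT by itself certify existence.

14·p = 1 ≈ 1.000; existence NOT certified by the union bound.


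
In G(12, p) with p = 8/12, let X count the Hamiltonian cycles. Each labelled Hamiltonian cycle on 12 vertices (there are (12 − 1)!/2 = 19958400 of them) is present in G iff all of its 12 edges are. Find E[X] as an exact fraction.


K_12 has (12 − 1)!/2 = 19958400 labelled Hamiltonian cycles.
For each such Hamiltonian cycle H, let X_H = 1 if all 12 edges of H are present in G. Then P[X_H = 1] = p^{12} = (2/3)^{12} = 4096/531441.
By linearity of expectation: E[X] = Σ_H E[X_H] = 19958400 · p^{12} = 19958400 · 4096/531441 = 1009254400/6561.
Numerically: E[X] ≈ 153826.

E[X] = 19958400 · (2/3)^{12} = 1009254400/6561 ≈ 153826.


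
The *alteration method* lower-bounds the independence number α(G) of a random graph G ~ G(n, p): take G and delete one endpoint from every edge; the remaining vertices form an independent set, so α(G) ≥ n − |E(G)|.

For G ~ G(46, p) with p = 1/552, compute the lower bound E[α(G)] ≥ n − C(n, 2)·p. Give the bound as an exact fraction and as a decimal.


E[|E(G)|] = C(46, 2)·p = 1035 · (1/552) = 15/8.
E[α(G)] ≥ n − E[|E(G)|] = 46 − 15/8 = 353/8.
Numerically: ≈ 44.125000.
(This is only a lower bound; the true E[α(G)] may be larger.)

E[α(G)] ≥ 353/8 ≈ 44.125000.


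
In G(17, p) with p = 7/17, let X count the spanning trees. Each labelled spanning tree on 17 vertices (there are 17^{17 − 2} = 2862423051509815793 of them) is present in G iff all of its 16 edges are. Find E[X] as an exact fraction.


K_17 has 17^{17 − 2} = 2862423051509815793 labelled spanning trees.
For each such spanning tree H, let X_H = 1 if all 16 edges of H are present in G. Then P[X_H = 1] = p^{16} = (7/17)^{16} = 33232930569601/48661191875666868481.
By linearity of expectation: E[X] = Σ_H E[X_H] = 2862423051509815793 · p^{16} = 2862423051509815793 · 33232930569601/48661191875666868481 = 33232930569601/17.
Numerically: E[X] ≈ 1.95488e+12.

E[X] = 2862423051509815793 · (7/17)^{16} = 33232930569601/17 ≈ 1.95488e+12.


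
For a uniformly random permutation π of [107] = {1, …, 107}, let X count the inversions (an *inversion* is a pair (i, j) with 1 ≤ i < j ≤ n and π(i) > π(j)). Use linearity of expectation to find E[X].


Write X = Σ X_I over the C(107, 2) = 5671 pairs i < j, with X_I the indicator of one inversion.
There are 5671 indicators.
For each fixed pair i < j, the values π(i) and π(j) are two distinct elements of {1, …, 107} in uniformly random order; by symmetry P[π(i) > π(j)] = 1/2.
By linearity: E[X] = 5671 · (1/2) = C(107, 2) · (1/2) = 5671/2 = 5671/2 ≈ 2835.50000.

E[X] = 5671/2 = 2835.50000.


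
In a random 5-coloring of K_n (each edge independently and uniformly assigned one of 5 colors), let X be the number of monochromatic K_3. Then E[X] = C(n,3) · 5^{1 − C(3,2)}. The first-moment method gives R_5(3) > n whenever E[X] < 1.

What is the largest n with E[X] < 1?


We need C(n, 3) · 5^{1 − 3} < 1, i.e. C(n, 3) < 5^{3 − 1} = 25.
Check values of n near the boundary:
  n = 3: C(3, 3) = 1; 1 < 25? YES
  n = 4: C(4, 3) = 4; 4 < 25? YES
  n = 5: C(5, 3) = 10; 10 < 25? YES
  n = 6: C(6, 3) = 20; 20 < 25? YES
  n = 7: C(7, 3) = 35; 35 < 25? NO
The largest n with C(n, 3) < 25 is n = 6 (where E[X] = 4/5 ≈ 0.8000000). Hence R_5(3) > 6, i.e. R_5(3) ≥ 7.

Largest n = 6; hence R_5(3) > 6.


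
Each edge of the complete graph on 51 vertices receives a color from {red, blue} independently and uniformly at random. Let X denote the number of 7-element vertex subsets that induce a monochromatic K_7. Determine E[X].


Let X = Σ_S X_S over the C(51, 7) = 115775100 subsets S of size 7, where X_S = 1 if the K_7 on S is monochromatic.
For a fixed S, the K_7 on S has C(7, 2) = 21 edges. P[all 21 edges red] = (1/2)^21, and likewise for blue, so P[monochromatic] = 2·(1/2)^21 = 2^{1 − 21} = 1/1048576.
Summing: E[X] = C(51, 7) · 2^{1 − 21} = 115775100 · 1/1048576 = 28943775/262144.
Numerically: E[X] ≈ 110.41174.

E[X] = C(51,7)·2^(1−C(7,2)) = 28943775/262144 ≈ 110.41174.


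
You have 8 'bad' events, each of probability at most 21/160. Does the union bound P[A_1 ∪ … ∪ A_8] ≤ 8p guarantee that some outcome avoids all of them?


Union bound: P[∪_{i=1}^{8} A_i] ≤ Σ_i P[A_i] ≤ 8·p = 8·(21/160) = 21/20.
Numerically: 21/20 ≈ 1.0500.
Is 21/20 < 1? NO.
Since the bound 21/20 is ≥ 1, the union bound is uninformative here; it does NOT by itself certify existence.

8·p = 21/20 ≈ 1.0500; existence NOT certified by the union bound.


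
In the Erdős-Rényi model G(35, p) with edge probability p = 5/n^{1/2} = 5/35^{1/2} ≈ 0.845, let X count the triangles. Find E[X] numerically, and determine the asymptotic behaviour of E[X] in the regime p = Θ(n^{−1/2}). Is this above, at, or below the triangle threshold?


Number of potential triangles: C(35, 3) = 6545.
Each occurs with probability p³ ≈ (0.845)³ ≈ 6.03682e-01.
By linearity: E[X] = C(35, 3)·p³ ≈ 6545 · 6.03682e-01 ≈ 3951.096.
Since α = 1/2 < 1, p = c/n^{1/2} ≫ 1/n is above the triangle threshold p ~ 1/n. Asymptotically E[X] ~ (c³/6)·n^{3(1−α)} = (5³/6)·n^{1.5} → ∞; triangles are abundant w.h.p.

E[X] ≈ 3951.096; in regime p = Θ(1/n^{1/2}) E[X] diverges (above the triangle threshold p ~ 1/n).


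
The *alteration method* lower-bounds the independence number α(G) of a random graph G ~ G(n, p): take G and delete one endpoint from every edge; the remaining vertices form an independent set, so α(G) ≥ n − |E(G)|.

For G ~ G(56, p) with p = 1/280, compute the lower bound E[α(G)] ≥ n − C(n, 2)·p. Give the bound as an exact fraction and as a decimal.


E[|E(G)|] = C(56, 2)·p = 1540 · (1/280) = 11/2.
E[α(G)] ≥ n − E[|E(G)|] = 56 − 11/2 = 101/2.
Numerically: ≈ 50.500.
(This is only a lower bound; the true E[α(G)] may be larger.)

E[α(G)] ≥ 101/2 ≈ 50.500.


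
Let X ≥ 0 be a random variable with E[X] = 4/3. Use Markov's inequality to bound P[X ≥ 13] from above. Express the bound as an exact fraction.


μ = E[X] = 4/3, a = 13.
Markov: P[X ≥ 13] ≤ μ/a = (4/3)/13 = 4/39.
Numerically: ≈ 0.103.
(Since a = 13 > μ = 1.333, the bound 4/39 is < 1 and informative.)

P[X ≥ 13] ≤ 4/39 ≈ 0.103.


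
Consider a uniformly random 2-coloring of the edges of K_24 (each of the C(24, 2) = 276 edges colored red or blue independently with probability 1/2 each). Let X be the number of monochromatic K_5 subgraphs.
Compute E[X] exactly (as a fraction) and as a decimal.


Let X = Σ_S X_S over the C(24, 5) = 42504 subsets S of size 5, where X_S = 1 if the K_5 on S is monochromatic.
For a fixed S, the K_5 on S has C(5, 2) = 10 edges. P[all 10 edges red] = (1/2)^10, and likewise for blue, so P[monochromatic] = 2·(1/2)^10 = 2^{1 − 10} = 1/512.
By linearity: E[X] = C(24, 5) · 2^{1 − 10} = 42504 · 1/512 = 5313/64.
Numerically: E[X] ≈ 83.016.

E[X] = C(24,5)·2^(1−C(5,2)) = 5313/64 ≈ 83.016.


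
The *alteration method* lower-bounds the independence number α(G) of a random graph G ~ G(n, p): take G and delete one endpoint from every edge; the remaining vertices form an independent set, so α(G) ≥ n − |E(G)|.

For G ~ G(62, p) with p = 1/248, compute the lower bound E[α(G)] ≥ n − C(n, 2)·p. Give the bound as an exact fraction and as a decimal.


E[|E(G)|] = C(62, 2)·p = 1891 · (1/248) = 61/8.
E[α(G)] ≥ n − E[|E(G)|] = 62 − 61/8 = 435/8.
Numerically: ≈ 54.37500.
(This is only a lower bound; the true E[α(G)] may be larger.)

E[α(G)] ≥ 435/8 ≈ 54.37500.


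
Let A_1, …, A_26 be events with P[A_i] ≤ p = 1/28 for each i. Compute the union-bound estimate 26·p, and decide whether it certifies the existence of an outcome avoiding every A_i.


Union bound: P[∪_{i=1}^{26} A_i] ≤ Σ_i P[A_i] ≤ 26·p = 26·(1/28) = 13/14.
Numerically: 13/14 ≈ 0.92857.
Is 13/14 < 1? YES.
Since P[∪ A_i] ≤ 13/14 < 1, the complement has P[∩ A_i^c] ≥ 1 − 13/14 = 1/14 > 0, so some outcome avoids every A_i.

26·p = 13/14 ≈ 0.92857; existence CERTIFIED by the union bound.


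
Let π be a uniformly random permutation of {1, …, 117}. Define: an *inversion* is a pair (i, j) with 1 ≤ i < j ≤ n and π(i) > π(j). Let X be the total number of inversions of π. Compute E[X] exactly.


Write X = Σ X_I over the C(117, 2) = 6786 pairs i < j, with X_I the indicator of one inversion.
There are 6786 indicators.
For each fixed pair i < j, the values π(i) and π(j) are two distinct elements of {1, …, 117} in uniformly random order; by symmetry P[π(i) > π(j)] = 1/2.
By linearity: E[X] = 6786 · (1/2) = C(117, 2) · (1/2) = 6786/2 = 3393 ≈ 3393.00000.

E[X] = 3393 = 3393.00000.


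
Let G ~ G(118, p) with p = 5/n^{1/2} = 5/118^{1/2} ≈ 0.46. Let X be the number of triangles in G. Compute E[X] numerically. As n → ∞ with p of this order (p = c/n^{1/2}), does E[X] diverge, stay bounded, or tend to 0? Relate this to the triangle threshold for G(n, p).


Number of potential triangles: C(118, 3) = 266916.
Each occurs with probability p³ ≈ (0.46)³ ≈ 9.75185e-02.
By linearity: E[X] = C(118, 3)·p³ ≈ 266916 · 9.75185e-02 ≈ 26029.247.
Since α = 1/2 < 1, p = c/n^{1/2} ≫ 1/n is above the triangle threshold p ~ 1/n. Asymptotically E[X] ~ (c³/6)·n^{3(1−α)} = (5³/6)·n^{1.5} → ∞; triangles are abundant w.h.p.

E[X] ≈ 26029.247; in regime p = Θ(1/n^{1/2}) E[X] diverges (above the triangle threshold p ~ 1/n).


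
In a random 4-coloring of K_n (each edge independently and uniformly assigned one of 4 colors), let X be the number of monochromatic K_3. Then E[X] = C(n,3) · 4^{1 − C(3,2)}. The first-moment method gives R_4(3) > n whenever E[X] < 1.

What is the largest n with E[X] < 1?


We need C(n, 3) · 4^{1 − 3} < 1, i.e. C(n, 3) < 4^{3 − 1} = 16.
Check values of n near the boundary:
  n = 4: C(4, 3) = 4; 4 < 16? YES
  n = 5: C(5, 3) = 10; 10 < 16? YES
  n = 6: C(6, 3) = 20; 20 < 16? NO
  n = 7: C(7, 3) = 35; 35 < 16? NO
The largest n with C(n, 3) < 16 is n = 5 (where E[X] = 5/8 ≈ 0.625000). Hence R_4(3) > 5, i.e. R_4(3) ≥ 6.

Largest n = 5; hence R_4(3) > 5.


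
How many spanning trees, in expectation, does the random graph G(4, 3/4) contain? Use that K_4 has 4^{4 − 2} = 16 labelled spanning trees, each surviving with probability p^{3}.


K_4 has 4^{4 − 2} = 16 labelled spanning trees.
For each such spanning tree H, let X_H = 1 if all 3 edges of H are present in G. Then P[X_H = 1] = p^{3} = (3/4)^{3} = 27/64.
By linearity of expectation: E[X] = Σ_H E[X_H] = 16 · p^{3} = 16 · 27/64 = 27/4.
Numerically: E[X] ≈ 6.75.

E[X] = 16 · (3/4)^{3} = 27/4 ≈ 6.75.


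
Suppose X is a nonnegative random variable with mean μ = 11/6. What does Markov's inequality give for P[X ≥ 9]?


μ = E[X] = 11/6, a = 9.
Markov: P[X ≥ 9] ≤ μ/a = (11/6)/9 = 11/54.
Numerically: ≈ 0.203704.
(Since a = 9 > μ = 1.833333, the bound 11/54 is < 1 and informative.)

P[X ≥ 9] ≤ 11/54 ≈ 0.203704.


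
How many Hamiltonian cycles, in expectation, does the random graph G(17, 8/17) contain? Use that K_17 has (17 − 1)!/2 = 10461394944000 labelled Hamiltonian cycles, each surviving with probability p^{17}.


K_17 has (17 − 1)!/2 = 10461394944000 labelled Hamiltonian cycles.
For each such Hamiltonian cycle H, let X_H = 1 if all 17 edges of H are present in G. Then P[X_H = 1] = p^{17} = (8/17)^{17} = 2251799813685248/827240261886336764177.
By linearity: E[X] = Σ_H E[X_H] = 10461394944000 · p^{17} = 10461394944000 · 2251799813685248/827240261886336764177 = 23556967185786995434586112000/827240261886336764177.
Numerically: E[X] ≈ 2.85e+07.

E[X] = 10461394944000 · (8/17)^{17} = 23556967185786995434586112000/827240261886336764177 ≈ 2.85e+07.


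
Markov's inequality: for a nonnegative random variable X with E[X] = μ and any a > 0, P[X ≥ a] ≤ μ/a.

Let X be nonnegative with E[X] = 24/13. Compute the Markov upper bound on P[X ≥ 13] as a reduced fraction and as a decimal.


μ = E[X] = 24/13, a = 13.
Markov: P[X ≥ 13] ≤ μ/a = (24/13)/13 = 24/169.
Numerically: ≈ 0.14201.
(Since a = 13 > μ = 1.84615, the bound 24/169 is < 1 and informative.)

P[X ≥ 13] ≤ 24/169 ≈ 0.14201.


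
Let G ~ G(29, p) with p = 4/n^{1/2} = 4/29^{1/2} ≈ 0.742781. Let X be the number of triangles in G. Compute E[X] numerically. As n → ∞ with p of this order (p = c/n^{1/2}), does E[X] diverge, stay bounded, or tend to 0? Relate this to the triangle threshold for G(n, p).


Number of potential triangles: C(29, 3) = 3654.
Each occurs with probability p³ ≈ (0.742781)³ ≈ 4.09810401e-01.
By linearity: E[X] = C(29, 3)·p³ ≈ 3654 · 4.09810401e-01 ≈ 1497.447207.
Since α = 1/2 < 1, p = c/n^{1/2} ≫ 1/n is above the triangle threshold p ~ 1/n. Asymptotically E[X] ~ (c³/6)·n^{3(1−α)} = (4³/6)·n^{1.5} → ∞; triangles are abundant w.h.p.

E[X] ≈ 1497.447207; in regime p = Θ(1/n^{1/2}) E[X] diverges (above the triangle threshold p ~ 1/n).


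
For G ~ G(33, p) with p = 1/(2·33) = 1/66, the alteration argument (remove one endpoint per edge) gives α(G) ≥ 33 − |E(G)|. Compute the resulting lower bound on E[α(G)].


E[|E(G)|] = C(33, 2)·p = 528 · (1/66) = 8.
E[α(G)] ≥ n − E[|E(G)|] = 33 − 8 = 25.
Numerically: ≈ 25.0000.
(This is only a lower bound; the true E[α(G)] may be larger.)

E[α(G)] ≥ 25 ≈ 25.0000.


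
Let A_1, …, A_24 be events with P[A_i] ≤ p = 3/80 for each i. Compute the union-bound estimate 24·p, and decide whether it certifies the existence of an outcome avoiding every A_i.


Union bound: P[∪_{i=1}^{24} A_i] ≤ Σ_i P[A_i] ≤ 24·p = 24·(3/80) = 9/10.
Numerically: 9/10 ≈ 0.900000.
Is 9/10 < 1? YES.
Since P[∪ A_i] ≤ 9/10 < 1, the complement has P[∩ A_i^c] ≥ 1 − 9/10 = 1/10 > 0, so some outcome avoids every A_i.

24·p = 9/10 ≈ 0.900000; existence CERTIFIED by the union bound.


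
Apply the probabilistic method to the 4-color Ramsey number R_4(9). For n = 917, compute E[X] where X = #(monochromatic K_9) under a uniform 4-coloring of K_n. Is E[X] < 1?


E[X] = C(917, 9) · 4^{1 − 36} = 1214670081818390006810 · 4^{−35} = 1214670081818390006810/1180591620717411303424.
As a reduced fraction: E[X] = 607335040909195003405/590295810358705651712 ≈ 1.028866.
Is E[X] < 1? NO.
Since E[X] ≥ 1, the first-moment bound is inconclusive at n = 917; it does NOT by itself certify R_4(9) > 917.

E[X] = 607335040909195003405/590295810358705651712 ≈ 1.028866; E[X] ≥ 1; first-moment method inconclusive here.


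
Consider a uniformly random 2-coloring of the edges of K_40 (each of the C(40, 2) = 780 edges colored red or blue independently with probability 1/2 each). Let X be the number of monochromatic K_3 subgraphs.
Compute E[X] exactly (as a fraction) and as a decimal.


Let X = Σ_S X_S over the C(40, 3) = 9880 subsets S of size 3, where X_S = 1 if the K_3 on S is monochromatic.
For a fixed S, the K_3 on S has C(3, 2) = 3 edges. P[all 3 edges red] = (1/2)^3, and likewise for blue, so P[monochromatic] = 2·(1/2)^3 = 2^{1 − 3} = 1/4.
By linearity of expectation: E[X] = C(40, 3) · 2^{1 − 3} = 9880 · 1/4 = 2470.
Numerically: E[X] ≈ 2470.0000.

E[X] = C(40,3)·2^(1−C(3,2)) = 2470 ≈ 2470.0000.


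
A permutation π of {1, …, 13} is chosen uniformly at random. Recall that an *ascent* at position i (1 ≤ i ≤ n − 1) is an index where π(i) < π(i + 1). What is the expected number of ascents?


Write X = Σ X_I over i = 1, …, 12, with X_I the indicator of one ascent.
There are 12 indicators.
For each fixed i, the pair (π(i), π(i+1)) is a uniformly random ordered pair of distinct values from {1, …, 13}; by symmetry P[π(i) < π(i+1)] = 1/2.
By linearity: E[X] = 12 · (1/2) = (13 − 1) · (1/2) = 6 ≈ 6.000.

E[X] = 6 = 6.000.


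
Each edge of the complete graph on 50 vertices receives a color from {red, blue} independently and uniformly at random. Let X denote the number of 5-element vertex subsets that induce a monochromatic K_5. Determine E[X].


Let X = Σ_S X_S over the C(50, 5) = 2118760 subsets S of size 5, where X_S = 1 if the K_5 on S is monochromatic.
For a fixed S, the K_5 on S has C(5, 2) = 10 edges. P[all 10 edges red] = (1/2)^10, and likewise for blue, so P[monochromatic] = 2·(1/2)^10 = 2^{1 − 10} = 1/512.
By linearity: E[X] = C(50, 5) · 2^{1 − 10} = 2118760 · 1/512 = 264845/64.
Numerically: E[X] ≈ 4138.203.

E[X] = C(50,5)·2^(1−C(5,2)) = 264845/64 ≈ 4138.203.


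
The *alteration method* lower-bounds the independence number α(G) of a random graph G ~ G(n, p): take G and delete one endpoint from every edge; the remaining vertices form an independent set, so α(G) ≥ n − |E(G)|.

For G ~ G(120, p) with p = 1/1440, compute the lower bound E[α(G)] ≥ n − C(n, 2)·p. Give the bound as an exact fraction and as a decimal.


E[|E(G)|] = C(120, 2)·p = 7140 · (1/1440) = 119/24.
E[α(G)] ≥ n − E[|E(G)|] = 120 − 119/24 = 2761/24.
Numerically: ≈ 115.0417.
(This is only a lower bound; the true E[α(G)] may be larger.)

E[α(G)] ≥ 2761/24 ≈ 115.0417.


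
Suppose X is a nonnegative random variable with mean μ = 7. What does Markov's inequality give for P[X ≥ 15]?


μ = E[X] = 7, a = 15.
Markov: P[X ≥ 15] ≤ μ/a = (7)/15 = 7/15.
Numerically: ≈ 0.4667.
(Since a = 15 > μ = 7.0000, the bound 7/15 is < 1 and informative.)

P[X ≥ 15] ≤ 7/15 ≈ 0.4667.


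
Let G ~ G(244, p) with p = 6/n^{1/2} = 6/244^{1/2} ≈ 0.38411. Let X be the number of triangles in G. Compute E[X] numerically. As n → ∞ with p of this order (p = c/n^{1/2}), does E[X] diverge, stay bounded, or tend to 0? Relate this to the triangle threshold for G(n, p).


Number of potential triangles: C(244, 3) = 2391444.
Each occurs with probability p³ ≈ (0.38411)³ ≈ 5.6672062e-02.
By linearity: E[X] = C(244, 3)·p³ ≈ 2391444 · 5.6672062e-02 ≈ 135528.06170.
Since α = 1/2 < 1, p = c/n^{1/2} ≫ 1/n is above the triangle threshold p ~ 1/n. Asymptotically E[X] ~ (c³/6)·n^{3(1−α)} = (6³/6)·n^{1.5} → ∞; triangles are abundant w.h.p.

E[X] ≈ 135528.06170; in regime p = Θ(1/n^{1/2}) E[X] diverges (above the triangle threshold p ~ 1/n).


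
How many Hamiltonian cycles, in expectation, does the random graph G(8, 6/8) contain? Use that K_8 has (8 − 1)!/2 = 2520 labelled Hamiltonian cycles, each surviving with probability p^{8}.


K_8 has (8 − 1)!/2 = 2520 labelled Hamiltonian cycles.
For each such Hamiltonian cycle H, let X_H = 1 if all 8 edges of H are present in G. Then P[X_H = 1] = p^{8} = (3/4)^{8} = 6561/65536.
Summing the indicators: E[X] = Σ_H E[X_H] = 2520 · p^{8} = 2520 · 6561/65536 = 2066715/8192.
Numerically: E[X] ≈ 252.3.

E[X] = 2520 · (3/4)^{8} = 2066715/8192 ≈ 252.3.


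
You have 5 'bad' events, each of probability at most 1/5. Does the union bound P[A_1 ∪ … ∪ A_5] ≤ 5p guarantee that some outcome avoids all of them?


Union bound: P[∪_{i=1}^{5} A_i] ≤ Σ_i P[A_i] ≤ 5·p = 5·(1/5) = 1.
Numerically: 1 ≈ 1.0000000.
Is 1 < 1? NO.
Since the bound 1 is ≥ 1, the union bound is uninformative here; it does NOT by itself certify existence.

5·p = 1 ≈ 1.0000000; existence NOT certified by the union bound.


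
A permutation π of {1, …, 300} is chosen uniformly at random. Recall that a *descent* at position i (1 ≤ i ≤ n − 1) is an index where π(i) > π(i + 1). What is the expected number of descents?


Write X = Σ X_I over i = 1, …, 299, with X_I the indicator of one descent.
There are 299 indicators.
For each fixed i, the pair (π(i), π(i+1)) is a uniformly random ordered pair of distinct values from {1, …, 300}; by symmetry P[π(i) > π(i+1)] = 1/2.
By linearity: E[X] = 299 · (1/2) = (300 − 1) · (1/2) = 299/2 ≈ 149.5000.

E[X] = 299/2 = 149.5000.
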